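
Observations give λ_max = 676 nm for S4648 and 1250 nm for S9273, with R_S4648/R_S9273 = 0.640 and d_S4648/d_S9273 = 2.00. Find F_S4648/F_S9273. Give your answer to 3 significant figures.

1.20

Wien's law: T_S4648/T_S9273 = λ_S9273/λ_S4648 = 1250/676 = 1.849.
L_S4648/L_S9273 = (R_S4648/R_S9273)²(T_S4648/T_S9273)⁴ = (0.640)²(1.849)⁴ = 4.789.
F_S4648/F_S9273 = (L_S4648/L_S9273)/(d_S4648/d_S9273)² = 4.789/(2.00)² = 1.197.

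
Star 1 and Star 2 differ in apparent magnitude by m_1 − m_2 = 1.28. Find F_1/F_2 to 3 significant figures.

F_1/F_2 = 10^(−(m_1 − m_2)/2.5) = 10^(-1.28/2.5) = 10^-0.512 = 0.3076.

0.308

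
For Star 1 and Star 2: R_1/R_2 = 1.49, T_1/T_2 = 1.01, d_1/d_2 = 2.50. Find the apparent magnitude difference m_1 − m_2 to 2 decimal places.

1.08

L_1/L_2 = (1.49)²(1.01)⁴ = 2.310.
F_1/F_2 = (L_1/L_2)/(d_1/d_2)² = 2.310/6.250 = 0.3696.
m_1 − m_2 = −2.5 log₁₀(0.3696) = 1.08.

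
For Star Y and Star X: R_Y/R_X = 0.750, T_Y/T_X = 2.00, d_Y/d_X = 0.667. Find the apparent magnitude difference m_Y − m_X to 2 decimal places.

L_Y/L_X = (0.750)²(2.00)⁴ = 9.000.
F_Y/F_X = (L_Y/L_X)/(d_Y/d_X)² = 9.000/0.4449 = 20.23.
m_Y − m_X = −2.5 log₁₀(20.23) = -3.26.

-3.26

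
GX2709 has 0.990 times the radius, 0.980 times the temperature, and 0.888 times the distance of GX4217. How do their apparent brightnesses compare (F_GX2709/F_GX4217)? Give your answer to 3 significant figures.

1.15

L_GX2709/L_GX4217 = (R_GX2709/R_GX4217)²(T_GX2709/T_GX4217)⁴ = (0.990)² × (0.980)⁴ = 0.9040.
F_GX2709/F_GX4217 = (L_GX2709/L_GX4217)/(d_GX2709/d_GX4217)² = 0.9040 / (0.888)² = 1.146.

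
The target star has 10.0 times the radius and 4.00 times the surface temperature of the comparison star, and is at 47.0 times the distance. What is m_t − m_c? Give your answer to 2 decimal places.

-2.66

L_t/L_c = (10.0)²(4.00)⁴ = 2.560×10^4.
F_t/F_c = (L_t/L_c)/(d_t/d_c)² = 2.560×10^4/2209 = 11.59.
m_t − m_c = −2.5 log₁₀(11.59) = -2.66.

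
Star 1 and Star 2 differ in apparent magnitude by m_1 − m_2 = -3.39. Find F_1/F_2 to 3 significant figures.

F_1/F_2 = 10^(−(m_1 − m_2)/2.5) = 10^(3.39/2.5) = 10^1.356 = 22.70.

22.7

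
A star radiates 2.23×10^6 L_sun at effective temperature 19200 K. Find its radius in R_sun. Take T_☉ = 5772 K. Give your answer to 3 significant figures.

135 R_sun

R/R_☉ = √(L/L_☉) / (T/T_☉)² = √(2.23×10^6) / (3.326)²
       = 1493 / 11.06 = 135.0.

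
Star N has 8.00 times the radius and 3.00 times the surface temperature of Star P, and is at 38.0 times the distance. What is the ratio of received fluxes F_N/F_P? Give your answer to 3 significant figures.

L_N/L_P = (R_N/R_P)²(T_N/T_P)⁴ = (8.00)² × (3.00)⁴ = 5184.
F_N/F_P = (L_N/L_P)/(d_N/d_P)² = 5184 / (38.0)² = 3.590.

3.59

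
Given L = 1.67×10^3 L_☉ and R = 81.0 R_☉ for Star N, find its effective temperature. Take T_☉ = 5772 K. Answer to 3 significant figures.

4.10×10^3 K

T/T_☉ = (L/L_☉)^(1/4) / (R/R_☉)^(1/2)
T = 5772 × (1.67×10^3)^(1/4) / √(81.0) = 5772 × 6.393 / 9.000 = 4100 K.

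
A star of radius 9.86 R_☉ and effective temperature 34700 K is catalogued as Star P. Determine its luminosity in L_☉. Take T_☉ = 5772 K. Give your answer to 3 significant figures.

L/L_☉ = (R/R_☉)² (T/T_☉)⁴ = (9.86)² × (34700/5772)⁴
       = 97.22 × (6.012)⁴ = 97.22 × 1306 = 1.270×10^5.

1.27×10^5 L_☉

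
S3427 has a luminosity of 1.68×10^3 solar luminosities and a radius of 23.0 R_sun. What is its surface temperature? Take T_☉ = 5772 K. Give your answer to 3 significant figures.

T/T_☉ = (L/L_☉)^(1/4) / (R/R_☉)^(1/2)
T = 5772 × (1.68×10^3)^(1/4) / √(23.0) = 5772 × 6.402 / 4.796 = 7705 K.

7.71×10^3 K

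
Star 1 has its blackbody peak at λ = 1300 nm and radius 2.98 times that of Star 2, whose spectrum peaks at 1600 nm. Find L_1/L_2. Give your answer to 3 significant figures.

Wien's law gives T ∝ 1/λ_max, so T_1/T_2 = λ_2/λ_1 = 1600/1300 = 1.231.
Then L ∝ R²T⁴ gives L_1/L_2 = (2.98)² × (1.231)⁴ = 8.880 × 2.295 = 20.38.

20.4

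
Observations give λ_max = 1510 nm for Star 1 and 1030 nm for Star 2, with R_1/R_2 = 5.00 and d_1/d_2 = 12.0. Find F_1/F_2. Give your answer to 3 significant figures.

0.0376

Wien's law: T_1/T_2 = λ_2/λ_1 = 1030/1510 = 0.6821.
L_1/L_2 = (R_1/R_2)²(T_1/T_2)⁴ = (5.00)²(0.6821)⁴ = 5.412.
F_1/F_2 = (L_1/L_2)/(d_1/d_2)² = 5.412/(12.0)² = 0.03759.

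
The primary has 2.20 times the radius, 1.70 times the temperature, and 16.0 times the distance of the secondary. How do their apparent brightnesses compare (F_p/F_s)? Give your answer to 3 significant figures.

L_p/L_s = (R_p/R_s)²(T_p/T_s)⁴ = (2.20)² × (1.70)⁴ = 40.42.
F_p/F_s = (L_p/L_s)/(d_p/d_s)² = 40.42 / (16.0)² = 0.1579.

0.158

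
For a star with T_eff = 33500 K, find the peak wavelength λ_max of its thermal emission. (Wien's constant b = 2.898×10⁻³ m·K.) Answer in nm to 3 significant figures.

86.5 nm

λ_max = b/T = 2.898×10⁻³ / 33500 = 8.65×10^-8 m = 86.51 nm.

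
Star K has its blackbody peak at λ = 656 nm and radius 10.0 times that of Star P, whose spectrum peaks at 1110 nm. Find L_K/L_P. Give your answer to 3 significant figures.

Wien's law gives T ∝ 1/λ_max, so T_K/T_P = λ_P/λ_K = 1110/656 = 1.692.
Then L ∝ R²T⁴ gives L_K/L_P = (10.0)² × (1.692)⁴ = 100.0 × 8.197 = 819.7.

820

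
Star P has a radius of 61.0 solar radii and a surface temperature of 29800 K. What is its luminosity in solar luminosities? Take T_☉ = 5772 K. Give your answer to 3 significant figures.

L/L_☉ = (R/R_☉)² (T/T_☉)⁴ = (61.0)² × (29800/5772)⁴
       = 3721 × (5.163)⁴ = 3721 × 710.5 = 2.644×10^6.

2.64×10^6 solar luminosities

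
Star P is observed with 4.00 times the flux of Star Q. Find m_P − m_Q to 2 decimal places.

m_P − m_Q = −2.5 log₁₀(F_P/F_Q) = −2.5 log₁₀(4.00) = −2.5 × (0.602) = -1.505.

-1.51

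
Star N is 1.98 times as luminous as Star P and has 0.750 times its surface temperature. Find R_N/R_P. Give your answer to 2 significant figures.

2.5

L ∝ R²T⁴ gives R ∝ √L / T², so
R_N/R_P = √(1.98) / (0.750)² = 1.407 / 0.5625 = 2.502.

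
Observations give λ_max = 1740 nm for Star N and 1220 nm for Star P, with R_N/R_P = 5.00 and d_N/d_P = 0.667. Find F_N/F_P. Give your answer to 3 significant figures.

Wien's law: T_N/T_P = λ_P/λ_N = 1220/1740 = 0.7011.
L_N/L_P = (R_N/R_P)²(T_N/T_P)⁴ = (5.00)²(0.7011)⁴ = 6.042.
F_N/F_P = (L_N/L_P)/(d_N/d_P)² = 6.042/(0.667)² = 13.58.

13.6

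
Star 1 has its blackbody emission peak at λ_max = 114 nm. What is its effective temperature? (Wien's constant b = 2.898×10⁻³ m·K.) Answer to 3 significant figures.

T = b/λ_max = 2.898×10⁻³ / (114×10⁻⁹) = 2.542×10^4 K.

2.54×10^4 K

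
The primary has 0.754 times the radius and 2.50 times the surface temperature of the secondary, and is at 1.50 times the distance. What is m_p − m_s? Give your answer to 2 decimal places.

-2.49

L_p/L_s = (0.754)²(2.50)⁴ = 22.21.
F_p/F_s = (L_p/L_s)/(d_p/d_s)² = 22.21/2.250 = 9.870.
m_p − m_s = −2.5 log₁₀(9.870) = -2.49.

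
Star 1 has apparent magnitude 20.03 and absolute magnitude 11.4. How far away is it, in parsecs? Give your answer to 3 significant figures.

532 pc

m − M = 5 log₁₀(d/10 pc)
20.03 − (11.4) = 8.63 = 5 log₁₀(d/10)
d = 10 × 10^(8.63/5) = 10 × 10^1.726 = 532.1 pc.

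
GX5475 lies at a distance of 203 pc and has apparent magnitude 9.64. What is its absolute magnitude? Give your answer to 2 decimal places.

3.10

M = m − 5 log₁₀(d/10 pc) = 9.64 − 5 log₁₀(203/10)
  = 9.64 − 5 × 1.307 = 9.64 − 6.54 = 3.10.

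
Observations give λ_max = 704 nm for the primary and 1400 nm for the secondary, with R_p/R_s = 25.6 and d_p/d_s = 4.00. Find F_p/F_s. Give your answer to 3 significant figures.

Wien's law: T_p/T_s = λ_s/λ_p = 1400/704 = 1.989.
L_p/L_s = (R_p/R_s)²(T_p/T_s)⁴ = (25.6)²(1.989)⁴ = 1.025×10^4.
F_p/F_s = (L_p/L_s)/(d_p/d_s)² = 1.025×10^4/(4.00)² = 640.6.

641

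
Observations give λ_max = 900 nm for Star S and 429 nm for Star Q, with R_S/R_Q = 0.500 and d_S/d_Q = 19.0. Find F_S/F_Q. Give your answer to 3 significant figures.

Wien's law: T_S/T_Q = λ_Q/λ_S = 429/900 = 0.4767.
L_S/L_Q = (R_S/R_Q)²(T_S/T_Q)⁴ = (0.500)²(0.4767)⁴ = 0.01291.
F_S/F_Q = (L_S/L_Q)/(d_S/d_Q)² = 0.01291/(19.0)² = 3.575×10^-5.

3.58×10^-5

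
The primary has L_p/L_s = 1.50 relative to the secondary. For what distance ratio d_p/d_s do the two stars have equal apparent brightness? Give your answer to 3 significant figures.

1.22

Equal flux requires L_p/d_p² = L_s/d_s², so d_p/d_s = √(L_p/L_s)
= √(1.50) = 1.225.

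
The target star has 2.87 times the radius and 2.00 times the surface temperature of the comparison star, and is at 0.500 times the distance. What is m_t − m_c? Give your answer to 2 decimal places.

-6.80

L_t/L_c = (2.87)²(2.00)⁴ = 131.8.
F_t/F_c = (L_t/L_c)/(d_t/d_c)² = 131.8/0.2500 = 527.2.
m_t − m_c = −2.5 log₁₀(527.2) = -6.80.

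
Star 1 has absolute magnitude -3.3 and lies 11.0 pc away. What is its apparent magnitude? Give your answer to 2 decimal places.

-3.09

m = M + 5 log₁₀(d/10 pc) = -3.3 + 5 log₁₀(11.0/10)
  = -3.3 + 5 × 0.041 = -3.3 + 0.21 = -3.09.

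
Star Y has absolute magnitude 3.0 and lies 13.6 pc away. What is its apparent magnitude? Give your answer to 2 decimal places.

m = M + 5 log₁₀(d/10 pc) = 3.0 + 5 log₁₀(13.6/10)
  = 3.0 + 5 × 0.134 = 3.0 + 0.67 = 3.67.

3.67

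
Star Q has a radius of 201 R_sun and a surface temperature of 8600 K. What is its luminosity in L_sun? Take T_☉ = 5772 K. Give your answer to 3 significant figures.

1.99×10^5 L_sun

L/L_☉ = (R/R_☉)² (T/T_☉)⁴ = (201)² × (8600/5772)⁴
       = 4.040×10^4 × (1.490)⁴ = 4.040×10^4 × 4.928 = 1.991×10^5.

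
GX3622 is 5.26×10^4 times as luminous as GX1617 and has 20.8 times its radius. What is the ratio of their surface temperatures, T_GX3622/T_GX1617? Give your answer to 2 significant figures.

3.3

L ∝ R²T⁴ gives T ∝ (L/R²)^(1/4), so
T_GX3622/T_GX1617 = (5.26×10^4 / 20.8²)^(1/4) = (121.6)^(1/4) = 3.321.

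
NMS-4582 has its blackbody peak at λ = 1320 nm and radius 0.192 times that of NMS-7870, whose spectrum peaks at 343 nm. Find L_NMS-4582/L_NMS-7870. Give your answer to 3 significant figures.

1.68×10^-4

Wien's law gives T ∝ 1/λ_max, so T_NMS-4582/T_NMS-7870 = λ_NMS-7870/λ_NMS-4582 = 343/1320 = 0.2598.
Then L ∝ R²T⁴ gives L_NMS-4582/L_NMS-7870 = (0.192)² × (0.2598)⁴ = 0.03686 × 0.004559 = 1.681×10^-4.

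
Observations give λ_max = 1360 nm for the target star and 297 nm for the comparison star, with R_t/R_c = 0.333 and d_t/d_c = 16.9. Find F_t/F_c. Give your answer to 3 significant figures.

8.83×10^-7

Wien's law: T_t/T_c = λ_c/λ_t = 297/1360 = 0.2184.
L_t/L_c = (R_t/R_c)²(T_t/T_c)⁴ = (0.333)²(0.2184)⁴ = 2.522×10^-4.
F_t/F_c = (L_t/L_c)/(d_t/d_c)² = 2.522×10^-4/(16.9)² = 8.830×10^-7.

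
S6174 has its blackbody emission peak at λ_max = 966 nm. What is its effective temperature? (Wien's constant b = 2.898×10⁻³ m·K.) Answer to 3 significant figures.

T = b/λ_max = 2.898×10⁻³ / (966×10⁻⁹) = 3000 K.

3.00×10^3 K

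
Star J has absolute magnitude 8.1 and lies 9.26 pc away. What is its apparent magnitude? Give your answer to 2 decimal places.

m = M + 5 log₁₀(d/10 pc) = 8.1 + 5 log₁₀(9.26/10)
  = 8.1 + 5 × -0.033 = 8.1 + -0.17 = 7.93.

7.93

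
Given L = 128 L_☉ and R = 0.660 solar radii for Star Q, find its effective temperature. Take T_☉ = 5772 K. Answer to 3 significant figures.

2.39×10^4 K

T/T_☉ = (L/L_☉)^(1/4) / (R/R_☉)^(1/2)
T = 5772 × (128)^(1/4) / √(0.660) = 5772 × 3.364 / 0.8124 = 2.390×10^4 K.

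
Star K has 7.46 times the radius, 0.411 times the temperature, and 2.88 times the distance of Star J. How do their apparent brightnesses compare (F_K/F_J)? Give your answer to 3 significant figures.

0.191

L_K/L_J = (R_K/R_J)²(T_K/T_J)⁴ = (7.46)² × (0.411)⁴ = 1.588.
F_K/F_J = (L_K/L_J)/(d_K/d_J)² = 1.588 / (2.88)² = 0.1915.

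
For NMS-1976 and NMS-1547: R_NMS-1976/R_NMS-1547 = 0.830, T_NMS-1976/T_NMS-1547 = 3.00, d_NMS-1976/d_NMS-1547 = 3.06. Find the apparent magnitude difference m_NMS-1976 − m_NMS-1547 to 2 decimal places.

-1.94

L_NMS-1976/L_NMS-1547 = (0.830)²(3.00)⁴ = 55.80.
F_NMS-1976/F_NMS-1547 = (L_NMS-1976/L_NMS-1547)/(d_NMS-1976/d_NMS-1547)² = 55.80/9.364 = 5.959.
m_NMS-1976 − m_NMS-1547 = −2.5 log₁₀(5.959) = -1.94.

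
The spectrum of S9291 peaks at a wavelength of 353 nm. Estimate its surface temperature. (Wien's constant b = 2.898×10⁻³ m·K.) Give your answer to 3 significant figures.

8.21×10^3 K

T = b/λ_max = 2.898×10⁻³ / (353×10⁻⁹) = 8210 K.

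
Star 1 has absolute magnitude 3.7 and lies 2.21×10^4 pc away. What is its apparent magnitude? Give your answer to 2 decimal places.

20.42

m = M + 5 log₁₀(d/10 pc) = 3.7 + 5 log₁₀(2.21×10^4/10)
  = 3.7 + 5 × 3.344 = 3.7 + 16.72 = 20.42.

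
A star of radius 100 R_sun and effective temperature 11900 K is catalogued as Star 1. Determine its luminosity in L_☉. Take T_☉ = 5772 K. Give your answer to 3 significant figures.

1.81×10^5 L_☉

L/L_☉ = (R/R_☉)² (T/T_☉)⁴ = (100)² × (11900/5772)⁴
       = 1.000×10^4 × (2.062)⁴ = 1.000×10^4 × 18.07 = 1.807×10^5.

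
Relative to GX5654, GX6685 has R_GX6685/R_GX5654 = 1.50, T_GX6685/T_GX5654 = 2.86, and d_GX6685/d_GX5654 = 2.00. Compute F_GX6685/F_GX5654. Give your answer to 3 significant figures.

37.6

L_GX6685/L_GX5654 = (R_GX6685/R_GX5654)²(T_GX6685/T_GX5654)⁴ = (1.50)² × (2.86)⁴ = 150.5.
F_GX6685/F_GX5654 = (L_GX6685/L_GX5654)/(d_GX6685/d_GX5654)² = 150.5 / (2.00)² = 37.63.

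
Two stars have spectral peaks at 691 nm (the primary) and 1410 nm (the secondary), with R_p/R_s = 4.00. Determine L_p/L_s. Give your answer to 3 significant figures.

Wien's law gives T ∝ 1/λ_max, so T_p/T_s = λ_s/λ_p = 1410/691 = 2.041.
Then L ∝ R²T⁴ gives L_p/L_s = (4.00)² × (2.041)⁴ = 16.00 × 17.34 = 277.4.

277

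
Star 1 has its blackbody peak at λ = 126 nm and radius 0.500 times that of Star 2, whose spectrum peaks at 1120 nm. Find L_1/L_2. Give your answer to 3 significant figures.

1.56×10^3

Wien's law gives T ∝ 1/λ_max, so T_1/T_2 = λ_2/λ_1 = 1120/126 = 8.889.
Then L ∝ R²T⁴ gives L_1/L_2 = (0.500)² × (8.889)⁴ = 0.2500 × 6243 = 1561.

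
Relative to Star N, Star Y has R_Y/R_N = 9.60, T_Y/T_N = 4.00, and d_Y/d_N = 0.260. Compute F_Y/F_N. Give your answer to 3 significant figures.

L_Y/L_N = (R_Y/R_N)²(T_Y/T_N)⁴ = (9.60)² × (4.00)⁴ = 2.359×10^4.
F_Y/F_N = (L_Y/L_N)/(d_Y/d_N)² = 2.359×10^4 / (0.260)² = 3.490×10^5.

3.49×10^5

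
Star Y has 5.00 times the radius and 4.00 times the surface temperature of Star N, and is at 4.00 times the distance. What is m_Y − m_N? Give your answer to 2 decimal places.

L_Y/L_N = (5.00)²(4.00)⁴ = 6400.
F_Y/F_N = (L_Y/L_N)/(d_Y/d_N)² = 6400/16.00 = 400.0.
m_Y − m_N = −2.5 log₁₀(400.0) = -6.51.

-6.51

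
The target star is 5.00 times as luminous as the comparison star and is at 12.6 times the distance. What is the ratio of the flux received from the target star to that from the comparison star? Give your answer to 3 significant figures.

0.0315

F = L/(4πd²), so F_t/F_c = (L_t/L_c) / (d_t/d_c)²
= 5.00 / (12.6)² = 5.00 / 158.8 = 0.03149.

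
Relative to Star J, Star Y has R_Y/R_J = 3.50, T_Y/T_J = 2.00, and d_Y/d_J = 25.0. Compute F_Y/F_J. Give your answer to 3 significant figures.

L_Y/L_J = (R_Y/R_J)²(T_Y/T_J)⁴ = (3.50)² × (2.00)⁴ = 196.0.
F_Y/F_J = (L_Y/L_J)/(d_Y/d_J)² = 196.0 / (25.0)² = 0.3136.

0.314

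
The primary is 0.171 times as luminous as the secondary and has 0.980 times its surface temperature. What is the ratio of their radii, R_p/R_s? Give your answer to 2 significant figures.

0.43

L ∝ R²T⁴ gives R ∝ √L / T², so
R_p/R_s = √(0.171) / (0.980)² = 0.4135 / 0.9604 = 0.4306.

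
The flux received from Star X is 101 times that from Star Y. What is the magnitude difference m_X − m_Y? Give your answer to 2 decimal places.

-5.01

m_X − m_Y = −2.5 log₁₀(F_X/F_Y) = −2.5 log₁₀(101) = −2.5 × (2.004) = -5.011.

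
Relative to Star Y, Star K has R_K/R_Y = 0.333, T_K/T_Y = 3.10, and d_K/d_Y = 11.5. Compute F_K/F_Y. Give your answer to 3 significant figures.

L_K/L_Y = (R_K/R_Y)²(T_K/T_Y)⁴ = (0.333)² × (3.10)⁴ = 10.24.
F_K/F_Y = (L_K/L_Y)/(d_K/d_Y)² = 10.24 / (11.5)² = 0.07744.

0.0774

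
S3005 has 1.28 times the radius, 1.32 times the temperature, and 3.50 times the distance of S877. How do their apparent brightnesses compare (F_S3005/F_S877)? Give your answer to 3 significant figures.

L_S3005/L_S877 = (R_S3005/R_S877)²(T_S3005/T_S877)⁴ = (1.28)² × (1.32)⁴ = 4.974.
F_S3005/F_S877 = (L_S3005/L_S877)/(d_S3005/d_S877)² = 4.974 / (3.50)² = 0.4061.

0.406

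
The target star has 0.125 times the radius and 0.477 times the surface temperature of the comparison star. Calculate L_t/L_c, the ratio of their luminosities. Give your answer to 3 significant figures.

From the Stefan–Boltzmann law, L ∝ R²T⁴, so
L_t/L_c = (R_t/R_c)² (T_t/T_c)⁴ = (0.125)² × (0.477)⁴ = 0.01562 × 0.05177 = 8.089×10^-4.

8.09×10^-4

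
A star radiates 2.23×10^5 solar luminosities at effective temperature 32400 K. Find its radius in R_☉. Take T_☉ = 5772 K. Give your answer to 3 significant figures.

15.0 R_☉

R/R_☉ = √(L/L_☉) / (T/T_☉)² = √(2.23×10^5) / (5.613)²
       = 472.2 / 31.51 = 14.99.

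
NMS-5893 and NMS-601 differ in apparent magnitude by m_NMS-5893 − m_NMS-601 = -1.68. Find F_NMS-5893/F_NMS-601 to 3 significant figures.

F_NMS-5893/F_NMS-601 = 10^(−(m_NMS-5893 − m_NMS-601)/2.5) = 10^(1.68/2.5) = 10^0.672 = 4.699.

4.70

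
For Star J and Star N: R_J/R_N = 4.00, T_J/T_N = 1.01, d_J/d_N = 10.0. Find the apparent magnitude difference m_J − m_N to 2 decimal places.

1.95

L_J/L_N = (4.00)²(1.01)⁴ = 16.65.
F_J/F_N = (L_J/L_N)/(d_J/d_N)² = 16.65/100.0 = 0.1665.
m_J − m_N = −2.5 log₁₀(0.1665) = 1.95.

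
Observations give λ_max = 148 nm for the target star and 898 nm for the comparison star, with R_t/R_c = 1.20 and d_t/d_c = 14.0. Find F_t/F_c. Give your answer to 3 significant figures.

9.96

Wien's law: T_t/T_c = λ_c/λ_t = 898/148 = 6.068.
L_t/L_c = (R_t/R_c)²(T_t/T_c)⁴ = (1.20)²(6.068)⁴ = 1952.
F_t/F_c = (L_t/L_c)/(d_t/d_c)² = 1952/(14.0)² = 9.958.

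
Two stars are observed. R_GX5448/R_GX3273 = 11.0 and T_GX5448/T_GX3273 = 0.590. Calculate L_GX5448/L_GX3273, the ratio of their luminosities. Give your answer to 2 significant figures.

15

From the Stefan–Boltzmann law, L ∝ R²T⁴, so
L_GX5448/L_GX3273 = (R_GX5448/R_GX3273)² (T_GX5448/T_GX3273)⁴ = (11.0)² × (0.590)⁴ = 121.0 × 0.1212 = 14.66.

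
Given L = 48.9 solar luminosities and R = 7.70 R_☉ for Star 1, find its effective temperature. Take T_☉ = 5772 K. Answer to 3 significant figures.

5.50×10^3 K

T/T_☉ = (L/L_☉)^(1/4) / (R/R_☉)^(1/2)
T = 5772 × (48.9)^(1/4) / √(7.70) = 5772 × 2.644 / 2.775 = 5501 K.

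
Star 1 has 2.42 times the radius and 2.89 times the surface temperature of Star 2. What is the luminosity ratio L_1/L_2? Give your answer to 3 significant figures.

From the Stefan–Boltzmann law, L ∝ R²T⁴, so
L_1/L_2 = (R_1/R_2)² (T_1/T_2)⁴ = (2.42)² × (2.89)⁴ = 5.856 × 69.76 = 408.5.

409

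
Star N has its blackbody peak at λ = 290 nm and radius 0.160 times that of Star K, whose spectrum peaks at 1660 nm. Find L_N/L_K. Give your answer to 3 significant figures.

27.5

Wien's law gives T ∝ 1/λ_max, so T_N/T_K = λ_K/λ_N = 1660/290 = 5.724.
Then L ∝ R²T⁴ gives L_N/L_K = (0.160)² × (5.724)⁴ = 0.02560 × 1074 = 27.48.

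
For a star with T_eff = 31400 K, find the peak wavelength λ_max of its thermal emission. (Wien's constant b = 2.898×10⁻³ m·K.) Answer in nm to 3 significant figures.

λ_max = b/T = 2.898×10⁻³ / 31400 = 9.23×10^-8 m = 92.29 nm.

92.3 nm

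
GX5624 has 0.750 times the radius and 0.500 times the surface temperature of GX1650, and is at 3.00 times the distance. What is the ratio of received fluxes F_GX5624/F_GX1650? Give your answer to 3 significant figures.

L_GX5624/L_GX1650 = (R_GX5624/R_GX1650)²(T_GX5624/T_GX1650)⁴ = (0.750)² × (0.500)⁴ = 0.03516.
F_GX5624/F_GX1650 = (L_GX5624/L_GX1650)/(d_GX5624/d_GX1650)² = 0.03516 / (3.00)² = 0.003906.

0.00391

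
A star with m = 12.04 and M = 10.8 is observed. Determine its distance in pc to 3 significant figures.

17.7 pc

m − M = 5 log₁₀(d/10 pc)
12.04 − (10.8) = 1.24 = 5 log₁₀(d/10)
d = 10 × 10^(1.24/5) = 10 × 10^0.248 = 17.70 pc.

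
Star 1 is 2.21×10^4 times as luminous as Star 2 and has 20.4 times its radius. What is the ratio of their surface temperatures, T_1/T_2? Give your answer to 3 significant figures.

L ∝ R²T⁴ gives T ∝ (L/R²)^(1/4), so
T_1/T_2 = (2.21×10^4 / 20.4²)^(1/4) = (53.10)^(1/4) = 2.699.

2.70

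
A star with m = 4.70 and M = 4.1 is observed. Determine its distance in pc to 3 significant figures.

m − M = 5 log₁₀(d/10 pc)
4.70 − (4.1) = 0.60 = 5 log₁₀(d/10)
d = 10 × 10^(0.60/5) = 10 × 10^0.120 = 13.18 pc.

13.2 pc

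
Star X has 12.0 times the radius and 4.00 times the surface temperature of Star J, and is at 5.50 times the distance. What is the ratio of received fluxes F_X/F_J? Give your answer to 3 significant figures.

L_X/L_J = (R_X/R_J)²(T_X/T_J)⁴ = (12.0)² × (4.00)⁴ = 3.686×10^4.
F_X/F_J = (L_X/L_J)/(d_X/d_J)² = 3.686×10^4 / (5.50)² = 1219.

1.22×10^3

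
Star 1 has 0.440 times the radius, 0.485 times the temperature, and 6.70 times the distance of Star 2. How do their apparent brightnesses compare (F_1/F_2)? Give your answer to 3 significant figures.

2.39×10^-4

L_1/L_2 = (R_1/R_2)²(T_1/T_2)⁴ = (0.440)² × (0.485)⁴ = 0.01071.
F_1/F_2 = (L_1/L_2)/(d_1/d_2)² = 0.01071 / (6.70)² = 2.386×10^-4.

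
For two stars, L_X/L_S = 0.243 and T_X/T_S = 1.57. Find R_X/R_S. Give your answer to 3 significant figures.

0.200

L ∝ R²T⁴ gives R ∝ √L / T², so
R_X/R_S = √(0.243) / (1.57)² = 0.4930 / 2.465 = 0.2000.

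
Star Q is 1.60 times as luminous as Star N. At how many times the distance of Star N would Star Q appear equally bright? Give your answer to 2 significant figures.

1.3

Equal flux requires L_Q/d_Q² = L_N/d_N², so d_Q/d_N = √(L_Q/L_N)
= √(1.60) = 1.265.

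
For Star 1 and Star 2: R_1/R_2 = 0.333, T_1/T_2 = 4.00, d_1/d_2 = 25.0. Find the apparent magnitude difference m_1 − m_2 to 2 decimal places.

3.36

L_1/L_2 = (0.333)²(4.00)⁴ = 28.39.
F_1/F_2 = (L_1/L_2)/(d_1/d_2)² = 28.39/625.0 = 0.04542.
m_1 − m_2 = −2.5 log₁₀(0.04542) = 3.36.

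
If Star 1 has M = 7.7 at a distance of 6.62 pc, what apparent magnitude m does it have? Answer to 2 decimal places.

m = M + 5 log₁₀(d/10 pc) = 7.7 + 5 log₁₀(6.62/10)
  = 7.7 + 5 × -0.179 = 7.7 + -0.90 = 6.80.

6.80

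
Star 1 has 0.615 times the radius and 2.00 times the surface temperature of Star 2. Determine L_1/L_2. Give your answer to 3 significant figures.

6.05

From the Stefan–Boltzmann law, L ∝ R²T⁴, so
L_1/L_2 = (R_1/R_2)² (T_1/T_2)⁴ = (0.615)² × (2.00)⁴ = 0.3782 × 16.00 = 6.052.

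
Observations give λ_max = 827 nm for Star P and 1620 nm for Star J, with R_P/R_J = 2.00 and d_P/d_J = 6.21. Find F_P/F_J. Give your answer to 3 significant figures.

1.53

Wien's law: T_P/T_J = λ_J/λ_P = 1620/827 = 1.959.
L_P/L_J = (R_P/R_J)²(T_P/T_J)⁴ = (2.00)²(1.959)⁴ = 58.90.
F_P/F_J = (L_P/L_J)/(d_P/d_J)² = 58.90/(6.21)² = 1.527.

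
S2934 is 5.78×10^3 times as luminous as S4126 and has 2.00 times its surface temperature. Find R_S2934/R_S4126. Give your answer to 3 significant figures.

19.0

L ∝ R²T⁴ gives R ∝ √L / T², so
R_S2934/R_S4126 = √(5.78×10^3) / (2.00)² = 76.03 / 4.000 = 19.01.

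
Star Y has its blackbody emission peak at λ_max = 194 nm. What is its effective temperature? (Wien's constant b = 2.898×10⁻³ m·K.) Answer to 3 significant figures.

T = b/λ_max = 2.898×10⁻³ / (194×10⁻⁹) = 1.494×10^4 K.

1.49×10^4 K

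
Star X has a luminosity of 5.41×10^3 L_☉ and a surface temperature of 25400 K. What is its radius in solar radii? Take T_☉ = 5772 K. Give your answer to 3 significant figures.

R/R_☉ = √(L/L_☉) / (T/T_☉)² = √(5.41×10^3) / (4.401)²
       = 73.55 / 19.36 = 3.798.

3.80 solar radii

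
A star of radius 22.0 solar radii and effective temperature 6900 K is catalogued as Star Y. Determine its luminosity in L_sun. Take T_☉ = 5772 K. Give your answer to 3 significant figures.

L/L_☉ = (R/R_☉)² (T/T_☉)⁴ = (22.0)² × (6900/5772)⁴
       = 484.0 × (1.195)⁴ = 484.0 × 2.042 = 988.4.

988 L_sun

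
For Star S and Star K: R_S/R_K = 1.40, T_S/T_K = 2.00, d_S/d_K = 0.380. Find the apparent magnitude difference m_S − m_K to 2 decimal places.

-5.84

L_S/L_K = (1.40)²(2.00)⁴ = 31.36.
F_S/F_K = (L_S/L_K)/(d_S/d_K)² = 31.36/0.1444 = 217.2.
m_S − m_K = −2.5 log₁₀(217.2) = -5.84.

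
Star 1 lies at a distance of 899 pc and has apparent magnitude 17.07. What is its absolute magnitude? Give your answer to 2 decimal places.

7.30

M = m − 5 log₁₀(d/10 pc) = 17.07 − 5 log₁₀(899/10)
  = 17.07 − 5 × 1.954 = 17.07 − 9.77 = 7.30.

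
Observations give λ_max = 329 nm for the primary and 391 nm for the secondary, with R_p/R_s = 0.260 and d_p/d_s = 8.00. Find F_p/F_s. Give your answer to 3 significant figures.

0.00211

Wien's law: T_p/T_s = λ_s/λ_p = 391/329 = 1.188.
L_p/L_s = (R_p/R_s)²(T_p/T_s)⁴ = (0.260)²(1.188)⁴ = 0.1349.
F_p/F_s = (L_p/L_s)/(d_p/d_s)² = 0.1349/(8.00)² = 0.002107.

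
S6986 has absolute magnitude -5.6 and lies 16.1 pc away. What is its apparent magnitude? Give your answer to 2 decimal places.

m = M + 5 log₁₀(d/10 pc) = -5.6 + 5 log₁₀(16.1/10)
  = -5.6 + 5 × 0.207 = -5.6 + 1.03 = -4.57.

-4.57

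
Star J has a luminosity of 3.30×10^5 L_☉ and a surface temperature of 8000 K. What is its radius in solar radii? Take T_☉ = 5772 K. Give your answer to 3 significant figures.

299 solar radii

R/R_☉ = √(L/L_☉) / (T/T_☉)² = √(3.30×10^5) / (1.386)²
       = 574.5 / 1.921 = 299.0.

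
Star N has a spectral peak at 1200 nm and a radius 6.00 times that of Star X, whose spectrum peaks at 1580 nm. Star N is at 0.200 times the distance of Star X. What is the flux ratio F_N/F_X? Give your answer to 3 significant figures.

2.70×10^3

Wien's law: T_N/T_X = λ_X/λ_N = 1580/1200 = 1.317.
L_N/L_X = (R_N/R_X)²(T_N/T_X)⁴ = (6.00)²(1.317)⁴ = 108.2.
F_N/F_X = (L_N/L_X)/(d_N/d_X)² = 108.2/(0.200)² = 2705.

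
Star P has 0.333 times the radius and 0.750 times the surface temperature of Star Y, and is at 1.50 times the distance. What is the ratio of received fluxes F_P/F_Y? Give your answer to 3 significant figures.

0.0156

L_P/L_Y = (R_P/R_Y)²(T_P/T_Y)⁴ = (0.333)² × (0.750)⁴ = 0.03509.
F_P/F_Y = (L_P/L_Y)/(d_P/d_Y)² = 0.03509 / (1.50)² = 0.01559.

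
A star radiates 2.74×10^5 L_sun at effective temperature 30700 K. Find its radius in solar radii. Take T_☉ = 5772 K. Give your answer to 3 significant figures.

R/R_☉ = √(L/L_☉) / (T/T_☉)² = √(2.74×10^5) / (5.319)²
       = 523.5 / 28.29 = 18.50.

18.5 solar radii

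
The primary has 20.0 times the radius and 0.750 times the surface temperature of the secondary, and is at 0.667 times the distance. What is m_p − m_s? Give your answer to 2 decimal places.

L_p/L_s = (20.0)²(0.750)⁴ = 126.6.
F_p/F_s = (L_p/L_s)/(d_p/d_s)² = 126.6/0.4449 = 284.5.
m_p − m_s = −2.5 log₁₀(284.5) = -6.14.

-6.14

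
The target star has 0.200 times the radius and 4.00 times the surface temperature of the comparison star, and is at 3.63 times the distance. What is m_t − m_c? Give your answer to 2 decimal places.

0.27

L_t/L_c = (0.200)²(4.00)⁴ = 10.24.
F_t/F_c = (L_t/L_c)/(d_t/d_c)² = 10.24/13.18 = 0.7771.
m_t − m_c = −2.5 log₁₀(0.7771) = 0.27.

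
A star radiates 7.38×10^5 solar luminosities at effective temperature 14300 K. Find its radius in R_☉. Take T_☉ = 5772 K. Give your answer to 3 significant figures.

140 R_☉

R/R_☉ = √(L/L_☉) / (T/T_☉)² = √(7.38×10^5) / (2.477)²
       = 859.1 / 6.138 = 140.0.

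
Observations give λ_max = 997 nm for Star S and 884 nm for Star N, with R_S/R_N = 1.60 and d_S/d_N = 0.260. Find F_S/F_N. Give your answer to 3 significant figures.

23.4

Wien's law: T_S/T_N = λ_N/λ_S = 884/997 = 0.8867.
L_S/L_N = (R_S/R_N)²(T_S/T_N)⁴ = (1.60)²(0.8867)⁴ = 1.582.
F_S/F_N = (L_S/L_N)/(d_S/d_N)² = 1.582/(0.260)² = 23.41.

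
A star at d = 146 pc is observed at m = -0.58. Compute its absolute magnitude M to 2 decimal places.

-6.40

M = m − 5 log₁₀(d/10 pc) = -0.58 − 5 log₁₀(146/10)
  = -0.58 − 5 × 1.164 = -0.58 − 5.82 = -6.40.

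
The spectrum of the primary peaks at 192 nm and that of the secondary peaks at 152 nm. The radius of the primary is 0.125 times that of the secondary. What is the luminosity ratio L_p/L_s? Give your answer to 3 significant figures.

0.00614

Wien's law gives T ∝ 1/λ_max, so T_p/T_s = λ_s/λ_p = 152/192 = 0.7917.
Then L ∝ R²T⁴ gives L_p/L_s = (0.125)² × (0.7917)⁴ = 0.01562 × 0.3928 = 0.006137.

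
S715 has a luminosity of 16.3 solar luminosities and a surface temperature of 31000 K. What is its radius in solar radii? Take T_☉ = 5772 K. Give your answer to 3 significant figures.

0.140 solar radii

R/R_☉ = √(L/L_☉) / (T/T_☉)² = √(16.3) / (5.371)²
       = 4.037 / 28.85 = 0.1400.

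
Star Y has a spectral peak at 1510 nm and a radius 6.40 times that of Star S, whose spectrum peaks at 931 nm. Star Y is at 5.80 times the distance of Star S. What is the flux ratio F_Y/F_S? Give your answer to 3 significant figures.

0.176

Wien's law: T_Y/T_S = λ_S/λ_Y = 931/1510 = 0.6166.
L_Y/L_S = (R_Y/R_S)²(T_Y/T_S)⁴ = (6.40)²(0.6166)⁴ = 5.919.
F_Y/F_S = (L_Y/L_S)/(d_Y/d_S)² = 5.919/(5.80)² = 0.1760.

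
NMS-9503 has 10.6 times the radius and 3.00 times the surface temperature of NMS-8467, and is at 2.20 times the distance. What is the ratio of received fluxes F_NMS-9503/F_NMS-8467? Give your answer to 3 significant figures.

1.88×10^3

L_NMS-9503/L_NMS-8467 = (R_NMS-9503/R_NMS-8467)²(T_NMS-9503/T_NMS-8467)⁴ = (10.6)² × (3.00)⁴ = 9101.
F_NMS-9503/F_NMS-8467 = (L_NMS-9503/L_NMS-8467)/(d_NMS-9503/d_NMS-8467)² = 9101 / (2.20)² = 1880.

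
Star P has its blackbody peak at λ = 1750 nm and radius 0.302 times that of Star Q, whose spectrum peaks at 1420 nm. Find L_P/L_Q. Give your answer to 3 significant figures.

0.0395

Wien's law gives T ∝ 1/λ_max, so T_P/T_Q = λ_Q/λ_P = 1420/1750 = 0.8114.
Then L ∝ R²T⁴ gives L_P/L_Q = (0.302)² × (0.8114)⁴ = 0.09120 × 0.4335 = 0.03954.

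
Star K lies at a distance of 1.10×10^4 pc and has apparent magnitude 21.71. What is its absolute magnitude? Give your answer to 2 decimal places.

M = m − 5 log₁₀(d/10 pc) = 21.71 − 5 log₁₀(1.10×10^4/10)
  = 21.71 − 5 × 3.041 = 21.71 − 15.21 = 6.50.

6.50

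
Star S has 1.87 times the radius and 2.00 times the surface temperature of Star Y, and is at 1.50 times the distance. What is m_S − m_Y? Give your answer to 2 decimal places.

-3.49

L_S/L_Y = (1.87)²(2.00)⁴ = 55.95.
F_S/F_Y = (L_S/L_Y)/(d_S/d_Y)² = 55.95/2.250 = 24.87.
m_S − m_Y = −2.5 log₁₀(24.87) = -3.49.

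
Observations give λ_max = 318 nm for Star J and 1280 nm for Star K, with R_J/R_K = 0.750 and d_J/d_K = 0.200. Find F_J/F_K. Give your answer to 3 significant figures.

3.69×10^3

Wien's law: T_J/T_K = λ_K/λ_J = 1280/318 = 4.025.
L_J/L_K = (R_J/R_K)²(T_J/T_K)⁴ = (0.750)²(4.025)⁴ = 147.7.
F_J/F_K = (L_J/L_K)/(d_J/d_K)² = 147.7/(0.200)² = 3691.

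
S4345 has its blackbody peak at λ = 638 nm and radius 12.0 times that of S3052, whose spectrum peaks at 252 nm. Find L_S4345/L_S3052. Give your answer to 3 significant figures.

3.50

Wien's law gives T ∝ 1/λ_max, so T_S4345/T_S3052 = λ_S3052/λ_S4345 = 252/638 = 0.3950.
Then L ∝ R²T⁴ gives L_S4345/L_S3052 = (12.0)² × (0.3950)⁴ = 144.0 × 0.02434 = 3.505.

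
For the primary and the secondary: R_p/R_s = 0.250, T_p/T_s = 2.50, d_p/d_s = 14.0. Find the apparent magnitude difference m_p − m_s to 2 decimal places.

L_p/L_s = (0.250)²(2.50)⁴ = 2.441.
F_p/F_s = (L_p/L_s)/(d_p/d_s)² = 2.441/196.0 = 0.01246.
m_p − m_s = −2.5 log₁₀(0.01246) = 4.76.

4.76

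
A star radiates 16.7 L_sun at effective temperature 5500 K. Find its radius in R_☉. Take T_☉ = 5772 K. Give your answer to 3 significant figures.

R/R_☉ = √(L/L_☉) / (T/T_☉)² = √(16.7) / (0.9529)²
       = 4.087 / 0.9080 = 4.501.

4.50 R_☉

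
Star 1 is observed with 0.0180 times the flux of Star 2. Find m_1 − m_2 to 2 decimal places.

4.36

m_1 − m_2 = −2.5 log₁₀(F_1/F_2) = −2.5 log₁₀(0.0180) = −2.5 × (-1.745) = 4.362.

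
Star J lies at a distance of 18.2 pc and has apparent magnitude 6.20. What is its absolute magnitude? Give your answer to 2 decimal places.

M = m − 5 log₁₀(d/10 pc) = 6.20 − 5 log₁₀(18.2/10)
  = 6.20 − 5 × 0.260 = 6.20 − 1.30 = 4.90.

4.90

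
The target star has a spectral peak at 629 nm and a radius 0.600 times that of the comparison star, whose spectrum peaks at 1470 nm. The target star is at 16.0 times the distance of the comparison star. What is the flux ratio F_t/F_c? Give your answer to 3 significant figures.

0.0419

Wien's law: T_t/T_c = λ_c/λ_t = 1470/629 = 2.337.
L_t/L_c = (R_t/R_c)²(T_t/T_c)⁴ = (0.600)²(2.337)⁴ = 10.74.
F_t/F_c = (L_t/L_c)/(d_t/d_c)² = 10.74/(16.0)² = 0.04195.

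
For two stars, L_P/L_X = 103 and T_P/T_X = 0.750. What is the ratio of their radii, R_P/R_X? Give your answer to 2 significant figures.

L ∝ R²T⁴ gives R ∝ √L / T², so
R_P/R_X = √(103) / (0.750)² = 10.15 / 0.5625 = 18.04.

18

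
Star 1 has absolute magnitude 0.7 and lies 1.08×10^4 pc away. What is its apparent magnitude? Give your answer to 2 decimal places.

m = M + 5 log₁₀(d/10 pc) = 0.7 + 5 log₁₀(1.08×10^4/10)
  = 0.7 + 5 × 3.033 = 0.7 + 15.17 = 15.87.

15.87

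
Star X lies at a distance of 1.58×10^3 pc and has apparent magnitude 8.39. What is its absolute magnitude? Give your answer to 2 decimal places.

-2.60

M = m − 5 log₁₀(d/10 pc) = 8.39 − 5 log₁₀(1.58×10^3/10)
  = 8.39 − 5 × 2.199 = 8.39 − 10.99 = -2.60.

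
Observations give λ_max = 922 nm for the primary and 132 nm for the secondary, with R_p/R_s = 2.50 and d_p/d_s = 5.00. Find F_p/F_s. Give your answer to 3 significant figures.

Wien's law: T_p/T_s = λ_s/λ_p = 132/922 = 0.1432.
L_p/L_s = (R_p/R_s)²(T_p/T_s)⁴ = (2.50)²(0.1432)⁴ = 0.002626.
F_p/F_s = (L_p/L_s)/(d_p/d_s)² = 0.002626/(5.00)² = 1.050×10^-4.

1.05×10^-4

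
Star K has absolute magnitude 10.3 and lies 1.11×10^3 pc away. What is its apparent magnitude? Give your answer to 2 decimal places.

20.53

m = M + 5 log₁₀(d/10 pc) = 10.3 + 5 log₁₀(1.11×10^3/10)
  = 10.3 + 5 × 2.045 = 10.3 + 10.23 = 20.53.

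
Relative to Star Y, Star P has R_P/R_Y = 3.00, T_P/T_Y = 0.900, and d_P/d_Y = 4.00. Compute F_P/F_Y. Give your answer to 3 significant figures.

0.369

L_P/L_Y = (R_P/R_Y)²(T_P/T_Y)⁴ = (3.00)² × (0.900)⁴ = 5.905.
F_P/F_Y = (L_P/L_Y)/(d_P/d_Y)² = 5.905 / (4.00)² = 0.3691.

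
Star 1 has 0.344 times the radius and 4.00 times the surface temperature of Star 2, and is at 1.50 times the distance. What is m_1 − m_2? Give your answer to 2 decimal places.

L_1/L_2 = (0.344)²(4.00)⁴ = 30.29.
F_1/F_2 = (L_1/L_2)/(d_1/d_2)² = 30.29/2.250 = 13.46.
m_1 − m_2 = −2.5 log₁₀(13.46) = -2.82.

-2.82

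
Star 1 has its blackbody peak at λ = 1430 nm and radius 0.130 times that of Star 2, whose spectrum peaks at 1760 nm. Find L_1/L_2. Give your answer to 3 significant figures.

0.0388

Wien's law gives T ∝ 1/λ_max, so T_1/T_2 = λ_2/λ_1 = 1760/1430 = 1.231.
Then L ∝ R²T⁴ gives L_1/L_2 = (0.130)² × (1.231)⁴ = 0.01690 × 2.295 = 0.03878.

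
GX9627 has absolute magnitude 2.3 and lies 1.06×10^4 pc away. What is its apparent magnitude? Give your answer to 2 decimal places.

17.43

m = M + 5 log₁₀(d/10 pc) = 2.3 + 5 log₁₀(1.06×10^4/10)
  = 2.3 + 5 × 3.025 = 2.3 + 15.13 = 17.43.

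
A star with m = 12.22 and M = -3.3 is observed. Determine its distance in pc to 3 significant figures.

m − M = 5 log₁₀(d/10 pc)
12.22 − (-3.3) = 15.52 = 5 log₁₀(d/10)
d = 10 × 10^(15.52/5) = 10 × 10^3.104 = 1.271×10^4 pc.

1.27×10^4 pc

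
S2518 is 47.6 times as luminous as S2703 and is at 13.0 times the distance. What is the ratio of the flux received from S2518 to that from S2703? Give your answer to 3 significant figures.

F = L/(4πd²), so F_S2518/F_S2703 = (L_S2518/L_S2703) / (d_S2518/d_S2703)²
= 47.6 / (13.0)² = 47.6 / 169.0 = 0.2817.

0.282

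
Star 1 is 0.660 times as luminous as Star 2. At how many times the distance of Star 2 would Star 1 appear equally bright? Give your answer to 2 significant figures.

0.81

Equal flux requires L_1/d_1² = L_2/d_2², so d_1/d_2 = √(L_1/L_2)
= √(0.660) = 0.8124.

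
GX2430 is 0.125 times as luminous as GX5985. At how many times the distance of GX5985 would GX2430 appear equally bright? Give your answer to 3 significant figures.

0.354

Equal flux requires L_GX2430/d_GX2430² = L_GX5985/d_GX5985², so d_GX2430/d_GX5985 = √(L_GX2430/L_GX5985)
= √(0.125) = 0.3536.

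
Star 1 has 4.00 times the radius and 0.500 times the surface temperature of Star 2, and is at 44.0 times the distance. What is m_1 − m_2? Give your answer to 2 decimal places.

L_1/L_2 = (4.00)²(0.500)⁴ = 1.000.
F_1/F_2 = (L_1/L_2)/(d_1/d_2)² = 1.000/1936 = 5.165×10^-4.
m_1 − m_2 = −2.5 log₁₀(5.165×10^-4) = 8.22.

8.22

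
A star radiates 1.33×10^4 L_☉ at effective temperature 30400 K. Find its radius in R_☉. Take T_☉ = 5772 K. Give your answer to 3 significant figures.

4.16 R_☉

R/R_☉ = √(L/L_☉) / (T/T_☉)² = √(1.33×10^4) / (5.267)²
       = 115.3 / 27.74 = 4.157.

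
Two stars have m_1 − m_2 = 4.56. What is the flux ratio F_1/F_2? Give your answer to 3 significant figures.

0.0150

F_1/F_2 = 10^(−(m_1 − m_2)/2.5) = 10^(-4.56/2.5) = 10^-1.824 = 0.01500.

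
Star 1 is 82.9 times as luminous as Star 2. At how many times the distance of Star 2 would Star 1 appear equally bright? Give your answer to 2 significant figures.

Equal flux requires L_1/d_1² = L_2/d_2², so d_1/d_2 = √(L_1/L_2)
= √(82.9) = 9.105.

9.1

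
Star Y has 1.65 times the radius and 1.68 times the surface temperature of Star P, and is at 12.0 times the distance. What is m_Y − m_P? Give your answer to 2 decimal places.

2.06

L_Y/L_P = (1.65)²(1.68)⁴ = 21.69.
F_Y/F_P = (L_Y/L_P)/(d_Y/d_P)² = 21.69/144.0 = 0.1506.
m_Y − m_P = −2.5 log₁₀(0.1506) = 2.06.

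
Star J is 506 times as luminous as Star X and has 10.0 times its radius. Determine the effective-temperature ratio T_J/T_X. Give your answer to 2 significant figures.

1.5

L ∝ R²T⁴ gives T ∝ (L/R²)^(1/4), so
T_J/T_X = (506 / 10.0²)^(1/4) = (5.060)^(1/4) = 1.500.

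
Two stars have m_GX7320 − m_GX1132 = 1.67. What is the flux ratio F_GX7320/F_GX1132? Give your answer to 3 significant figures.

0.215

F_GX7320/F_GX1132 = 10^(−(m_GX7320 − m_GX1132)/2.5) = 10^(-1.67/2.5) = 10^-0.668 = 0.2148.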